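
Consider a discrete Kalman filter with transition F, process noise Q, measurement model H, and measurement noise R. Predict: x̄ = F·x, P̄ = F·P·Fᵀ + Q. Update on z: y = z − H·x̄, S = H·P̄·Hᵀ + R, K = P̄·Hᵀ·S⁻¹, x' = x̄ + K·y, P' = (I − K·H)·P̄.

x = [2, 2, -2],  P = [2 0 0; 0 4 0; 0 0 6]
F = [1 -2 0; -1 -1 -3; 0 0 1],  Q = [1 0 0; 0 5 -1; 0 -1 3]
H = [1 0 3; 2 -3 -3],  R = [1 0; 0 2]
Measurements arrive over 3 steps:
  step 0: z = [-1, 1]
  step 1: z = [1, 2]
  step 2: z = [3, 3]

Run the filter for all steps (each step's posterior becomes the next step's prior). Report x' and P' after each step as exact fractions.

step 0: x̄ = F·x = [-2, 2, -2]
step 0: P̄ = F·P·Fᵀ + Q = [19 6 0; 6 65 -19; 0 -19 9]
step 0: y = z − H·x̄ = [7, 5]
step 0: S = H·P̄·Hᵀ + R = [101 110; 110 330]
step 0: K = P̄·Hᵀ·S⁻¹ = [37/193 -7/2123; -27/193 -3558/10615; 51/193 6/2123]
step 0: x' = x̄ + K·y = [-1432/2123, -1391/2123, -289/2123]
step 0: P' = (I − K·H)·P̄ = [32744/2123 32613/2123 -10779/2123; 32613/2123 165932/10615 -10970/2123; -10779/2123 -10970/2123 3780/2123]
step 1: x̄ = F·x = [1350/2123, 3690/2123, -289/2123]
step 1: P̄ = F·P·Fᵀ + Q = [185803/10615 163794/10615 11161/2123; 163794/10615 226487/10615 8286/2123; 11161/2123 8286/2123 10149/2123]
step 1: y = z − H·x̄ = [1640/2123, 11749/2123]
step 1: S = H·P̄·Hᵀ + R = [987953/10615 -781936/10615; -781936/10615 1370082/10615]
step 1: K = P̄·Hᵀ·S⁻¹ = [2443454/6991547 -142013/13983094; 1053684/34957735 -23095941/69915470; 7351808/34957735 -23957/69915470]
step 1: x' = x̄ + K·y = [11880921/13983094, -4667943/69915470, 1708379/69915470]
step 1: P' = (I − K·H)·P̄ = [78301657/13983094 76767363/13983094 -24471583/13983094; 76767363/13983094 398531653/69915470 -127243149/69915470; -24471583/13983094 -127243149/69915470 45687177/69915470]
step 2: x̄ = F·x = [68740491/69915470, -59861799/69915470, 1708379/69915470]
step 2: P̄ = F·P·Fᵀ + Q = [520203107/69915470 393006687/69915470 132128383/69915470; 393006687/69915470 820869127/69915470 42624063/69915470; 132128383/69915470 42624063/69915470 255433587/69915470]
step 2: y = z − H·x̄ = [67940391/34957735, -51097416/34957735]
step 2: S = H·P̄·Hᵀ + R = [1840895579/34957735 -1212373774/34957735; -1212373774/34957735 3186490044/34957735]
step 2: K = P̄·Hᵀ·S⁻¹ = [8124384347/31439002460 47565061/3309368680; -1887680007/31439002460 -1012626561/3309368680; 3752999267/15719501230 -13244939/1654684340]
step 2: x' = x̄ + K·y = [46039904781/31439002460, -16525459521/31439002460, 3930991253/7859750615]
step 2: P' = (I − K·H)·P̄ = [130868038931/31439002460 127858665429/31439002460 -10228637882/7859750615; 127858665429/31439002460 134901193651/31439002460 -10812195453/7859750615; -10228637882/7859750615 -10812195453/7859750615 8070091677/15719501230]

step 0: x' = [-1432/2123, -1391/2123, -289/2123], P' = [32744/2123 32613/2123 -10779/2123; 32613/2123 165932/10615 -10970/2123; -10779/2123 -10970/2123 3780/2123]
step 1: x' = [11880921/13983094, -4667943/69915470, 1708379/69915470], P' = [78301657/13983094 76767363/13983094 -24471583/13983094; 76767363/13983094 398531653/69915470 -127243149/69915470; -24471583/13983094 -127243149/69915470 45687177/69915470]
step 2: x' = [46039904781/31439002460, -16525459521/31439002460, 3930991253/7859750615], P' = [130868038931/31439002460 127858665429/31439002460 -10228637882/7859750615; 127858665429/31439002460 134901193651/31439002460 -10812195453/7859750615; -10228637882/7859750615 -10812195453/7859750615 8070091677/15719501230]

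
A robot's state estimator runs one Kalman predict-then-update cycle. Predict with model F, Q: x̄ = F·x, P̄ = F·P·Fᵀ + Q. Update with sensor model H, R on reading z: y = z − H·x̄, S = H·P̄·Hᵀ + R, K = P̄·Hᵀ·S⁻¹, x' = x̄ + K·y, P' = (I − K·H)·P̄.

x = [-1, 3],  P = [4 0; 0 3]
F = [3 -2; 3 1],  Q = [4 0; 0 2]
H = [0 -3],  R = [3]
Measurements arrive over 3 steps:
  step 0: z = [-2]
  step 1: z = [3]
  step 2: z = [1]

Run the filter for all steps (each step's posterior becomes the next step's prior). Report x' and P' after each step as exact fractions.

step 0: x' = [-264/31, 41/62], P' = [937/31 15/62; 15/62 41/124]
step 1: x' = [-355421/102727, -105689/102727], P' = [945036/102727 33560/102727; 33560/102727 34201/102727]
step 2: x' = [26383407/13470872, -10118291/26941744], P' = [59808539/6735436 4168121/13470872; 4168121/13470872 8946339/26941744]

step 0: x̄ = F·x = [-9, 0]
step 0: P̄ = F·P·Fᵀ + Q = [52 30; 30 41]
step 0: y = z − H·x̄ = [-2]
step 0: S = H·P̄·Hᵀ + R = [372]
step 0: K = P̄·Hᵀ·S⁻¹ = [-15/62; -41/124]
step 0: x' = x̄ + K·y = [-264/31, 41/62]
step 0: P' = (I − K·H)·P̄ = [937/31 15/62; 15/62 41/124]
step 1: x̄ = F·x = [-833/31, -1543/62]
step 1: P̄ = F·P·Fᵀ + Q = [8508/31 8390/31; 8390/31 34201/124]
step 1: y = z − H·x̄ = [-4443/62]
step 1: S = H·P̄·Hᵀ + R = [308181/124]
step 1: K = P̄·Hᵀ·S⁻¹ = [-33560/102727; -34201/102727]
step 1: x' = x̄ + K·y = [-355421/102727, -105689/102727]
step 1: P' = (I − K·H)·P̄ = [945036/102727 33560/102727; 33560/102727 34201/102727]
step 2: x̄ = F·x = [-854885/102727, -1171952/102727]
step 2: P̄ = F·P·Fᵀ + Q = [8650316/102727 8336242/102727; 8336242/102727 8946339/102727]
step 2: y = z − H·x̄ = [-3413129/102727]
step 2: S = H·P̄·Hᵀ + R = [80825232/102727]
step 2: K = P̄·Hᵀ·S⁻¹ = [-4168121/13470872; -8946339/26941744]
step 2: x' = x̄ + K·y = [26383407/13470872, -10118291/26941744]
step 2: P' = (I − K·H)·P̄ = [59808539/6735436 4168121/13470872; 4168121/13470872 8946339/26941744]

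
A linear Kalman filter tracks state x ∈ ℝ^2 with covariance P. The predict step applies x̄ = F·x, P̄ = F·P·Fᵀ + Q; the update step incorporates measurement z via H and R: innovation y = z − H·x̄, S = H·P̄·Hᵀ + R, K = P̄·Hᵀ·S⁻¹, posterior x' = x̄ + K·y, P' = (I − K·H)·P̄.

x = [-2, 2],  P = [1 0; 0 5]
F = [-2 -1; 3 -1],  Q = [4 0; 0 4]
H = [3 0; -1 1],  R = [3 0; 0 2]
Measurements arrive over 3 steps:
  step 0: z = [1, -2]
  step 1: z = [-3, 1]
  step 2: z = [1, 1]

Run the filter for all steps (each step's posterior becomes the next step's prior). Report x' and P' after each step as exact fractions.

step 0: x̄ = F·x = [2, -8]
step 0: P̄ = F·P·Fᵀ + Q = [13 -1; -1 18]
step 0: y = z − H·x̄ = [-5, 8]
step 0: S = H·P̄·Hᵀ + R = [120 -42; -42 35]
step 0: K = P̄·Hᵀ·S⁻¹ = [37/116 -1/58; 33/116 359/406]
step 0: x' = x̄ + K·y = [31/116, -1907/812]
step 0: P' = (I − K·H)·P̄ = [37/116 33/116; 33/116 1667/812]
step 1: x̄ = F·x = [1473/812, 1279/406]
step 1: P̄ = F·P·Fᵀ + Q = [6875/812 -59/406; -59/406 1465/203]
step 1: y = z − H·x̄ = [-6855/812, -39/116]
step 1: S = H·P̄·Hᵀ + R = [64311/812 -2997/116; -2997/116 2085/116]
step 1: K = P̄·Hᵀ·S⁻¹ = [21116/68213 -2331/68213; 16454/68213 154772/204639]
step 1: x' = x̄ + K·y = [-53739/68213, 58636/68213]
step 1: P' = (I − K·H)·P̄ = [21116/68213 16454/68213; 16454/68213 358906/204639]
step 2: x̄ = F·x = [48842/68213, -219853/68213]
step 2: P̄ = F·P·Fᵀ + Q = [1628302/204639 -70544/204639; -70544/204639 1451422/204639]
step 2: y = z − H·x̄ = [-78313/68213, 336908/68213]
step 2: S = H·P̄·Hᵀ + R = [5089545/68213 -1698846/68213; -1698846/68213 1210030/68213]
step 2: K = P̄·Hᵀ·S⁻¹ = [7390588/23986809 -283141/7995603; 813106/3426687 859421/1142229]
step 2: x' = x̄ + K·y = [4494850/23986809, 756355/3426687]
step 2: P' = (I − K·H)·P̄ = [7390588/23986809 813106/3426687; 813106/3426687 5969632/3426687]

step 0: x' = [31/116, -1907/812], P' = [37/116 33/116; 33/116 1667/812]
step 1: x' = [-53739/68213, 58636/68213], P' = [21116/68213 16454/68213; 16454/68213 358906/204639]
step 2: x' = [4494850/23986809, 756355/3426687], P' = [7390588/23986809 813106/3426687; 813106/3426687 5969632/3426687]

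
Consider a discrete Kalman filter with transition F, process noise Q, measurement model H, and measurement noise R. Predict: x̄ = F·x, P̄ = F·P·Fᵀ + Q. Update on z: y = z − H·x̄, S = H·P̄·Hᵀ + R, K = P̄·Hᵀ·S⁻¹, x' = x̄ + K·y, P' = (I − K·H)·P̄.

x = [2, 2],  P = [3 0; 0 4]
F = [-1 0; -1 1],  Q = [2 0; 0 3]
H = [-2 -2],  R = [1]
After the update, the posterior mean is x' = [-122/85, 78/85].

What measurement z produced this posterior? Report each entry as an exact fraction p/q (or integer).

z = [1]

x̄ = F·x = [-2, 0]
P̄ = F·P·Fᵀ + Q = [5 3; 3 10]
S = H·P̄·Hᵀ + R = [85]
K = P̄·Hᵀ·S⁻¹ = [-16/85; -26/85]
x' − x̄ = [48/85, 78/85] = K·y
y = (KᵀK)⁻¹·Kᵀ·(x' − x̄) = [-3]
z = y + H·x̄ = [-3] + [4] = [1]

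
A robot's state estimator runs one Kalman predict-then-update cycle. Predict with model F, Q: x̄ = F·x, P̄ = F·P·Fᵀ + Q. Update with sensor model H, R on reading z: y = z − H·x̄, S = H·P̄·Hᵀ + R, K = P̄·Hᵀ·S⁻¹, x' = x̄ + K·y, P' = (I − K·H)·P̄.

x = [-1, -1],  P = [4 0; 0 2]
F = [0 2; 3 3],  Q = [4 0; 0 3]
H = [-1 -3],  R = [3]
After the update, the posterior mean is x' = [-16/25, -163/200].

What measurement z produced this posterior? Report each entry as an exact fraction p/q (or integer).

z = [3]

x̄ = F·x = [-2, -6]
P̄ = F·P·Fᵀ + Q = [12 12; 12 57]
S = H·P̄·Hᵀ + R = [600]
K = P̄·Hᵀ·S⁻¹ = [-2/25; -61/200]
x' − x̄ = [34/25, 1037/200] = K·y
y = (KᵀK)⁻¹·Kᵀ·(x' − x̄) = [-17]
z = y + H·x̄ = [-17] + [20] = [3]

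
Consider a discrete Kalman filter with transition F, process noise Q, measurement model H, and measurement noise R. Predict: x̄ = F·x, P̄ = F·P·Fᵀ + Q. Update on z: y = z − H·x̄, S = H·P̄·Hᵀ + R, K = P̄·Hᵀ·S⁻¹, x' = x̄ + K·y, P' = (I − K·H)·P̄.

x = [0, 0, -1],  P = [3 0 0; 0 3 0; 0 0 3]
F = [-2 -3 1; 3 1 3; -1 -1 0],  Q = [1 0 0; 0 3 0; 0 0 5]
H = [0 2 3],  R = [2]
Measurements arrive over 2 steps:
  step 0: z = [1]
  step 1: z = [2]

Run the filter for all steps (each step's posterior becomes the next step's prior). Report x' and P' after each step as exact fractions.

step 0: x̄ = F·x = [-1, -3, 0]
step 0: P̄ = F·P·Fᵀ + Q = [43 -18 15; -18 60 -12; 15 -12 11]
step 0: y = z − H·x̄ = [7]
step 0: S = H·P̄·Hᵀ + R = [197]
step 0: K = P̄·Hᵀ·S⁻¹ = [9/197; 84/197; 9/197]
step 0: x' = x̄ + K·y = [-134/197, -3/197, 63/197]
step 0: P' = (I − K·H)·P̄ = [8390/197 -4302/197 2874/197; -4302/197 4764/197 -3120/197; 2874/197 -3120/197 2086/197]
step 1: x̄ = F·x = [340/197, -216/197, 137/197]
step 1: P̄ = F·P·Fᵀ + Q = [34319/197 5286/197 9808/197; 5286/197 106839/197 -11988/197; 9808/197 -11988/197 5535/197]
step 1: y = z − H·x̄ = [415/197]
step 1: S = H·P̄·Hᵀ + R = [333709/197]
step 1: K = P̄·Hᵀ·S⁻¹ = [39996/333709; 177714/333709; -7371/333709]
step 1: x' = x̄ + K·y = [660200/333709, 8478/333709, 216544/333709]
step 1: P' = (I − K·H)·P̄ = [50014615/333709 -27126210/333709 18110804/333709; -27126210/333709 20664315/333709 -13657734/333709; 18110804/333709 -13657734/333709 9100242/333709]

step 0: x' = [-134/197, -3/197, 63/197], P' = [8390/197 -4302/197 2874/197; -4302/197 4764/197 -3120/197; 2874/197 -3120/197 2086/197]
step 1: x' = [660200/333709, 8478/333709, 216544/333709], P' = [50014615/333709 -27126210/333709 18110804/333709; -27126210/333709 20664315/333709 -13657734/333709; 18110804/333709 -13657734/333709 9100242/333709]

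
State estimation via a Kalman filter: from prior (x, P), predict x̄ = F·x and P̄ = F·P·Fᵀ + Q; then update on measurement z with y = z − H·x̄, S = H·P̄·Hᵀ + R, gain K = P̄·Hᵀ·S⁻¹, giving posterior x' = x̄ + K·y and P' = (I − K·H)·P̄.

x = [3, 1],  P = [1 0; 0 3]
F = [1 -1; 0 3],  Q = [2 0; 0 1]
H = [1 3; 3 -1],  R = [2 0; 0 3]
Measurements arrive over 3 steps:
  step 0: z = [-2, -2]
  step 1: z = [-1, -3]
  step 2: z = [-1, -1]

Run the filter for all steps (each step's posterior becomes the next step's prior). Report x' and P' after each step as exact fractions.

step 0: x' = [-4631/9590, -91/274], P' = [2559/9590 -9/274; -9/274 57/274]
step 1: x' = [-7241452/7823609, -492981/7823609], P' = [2030372/7823609 -236496/7823609; -236496/7823609 1529682/7823609]
step 2: x' = [-2753706581/6126870457, -1242010862/6126870457], P' = [1589049396/6126870457 -183960288/6126870457; -183960288/6126870457 1194728070/6126870457]

step 0: x̄ = F·x = [2, 3]
step 0: P̄ = F·P·Fᵀ + Q = [6 -9; -9 28]
step 0: y = z − H·x̄ = [-13, -5]
step 0: S = H·P̄·Hᵀ + R = [206 -138; -138 139]
step 0: K = P̄·Hᵀ·S⁻¹ = [807/9590 1332/4795; 81/274 -14/137]
step 0: x' = x̄ + K·y = [-4631/9590, -91/274]
step 0: P' = (I − K·H)·P̄ = [2559/9590 -9/274; -9/274 57/274]
step 1: x̄ = F·x = [-723/4795, -273/274]
step 1: P̄ = F·P·Fᵀ + Q = [12182/4795 -99/137; -99/137 787/274]
step 1: y = z − H·x̄ = [20521/9590, -33987/9590]
step 1: S = H·P̄·Hᵀ + R = [249869/9590 -64983/9590; -64983/9590 317171/9590]
step 1: K = P̄·Hᵀ·S⁻¹ = [660442/7823609 2109204/7823609; 2176275/7823609 -746390/7823609]
step 1: x' = x̄ + K·y = [-7241452/7823609, -492981/7823609]
step 1: P' = (I − K·H)·P̄ = [2030372/7823609 -236496/7823609; -236496/7823609 1529682/7823609]
step 2: x̄ = F·x = [-6748471/7823609, -1478943/7823609]
step 2: P̄ = F·P·Fᵀ + Q = [19680264/7823609 -5298534/7823609; -5298534/7823609 21590747/7823609]
step 2: y = z − H·x̄ = [3361691/7823609, 10942861/7823609]
step 2: S = H·P̄·Hᵀ + R = [197853001/7823609 -48119721/7823609; -48119721/7823609 253975154/7823609]
step 2: K = P̄·Hᵀ·S⁻¹ = [518584266/6126870457 1650369492/6126870457; 1700111961/6126870457 -582202978/6126870457]
step 2: x' = x̄ + K·y = [-2753706581/6126870457, -1242010862/6126870457]
step 2: P' = (I − K·H)·P̄ = [1589049396/6126870457 -183960288/6126870457; -183960288/6126870457 1194728070/6126870457]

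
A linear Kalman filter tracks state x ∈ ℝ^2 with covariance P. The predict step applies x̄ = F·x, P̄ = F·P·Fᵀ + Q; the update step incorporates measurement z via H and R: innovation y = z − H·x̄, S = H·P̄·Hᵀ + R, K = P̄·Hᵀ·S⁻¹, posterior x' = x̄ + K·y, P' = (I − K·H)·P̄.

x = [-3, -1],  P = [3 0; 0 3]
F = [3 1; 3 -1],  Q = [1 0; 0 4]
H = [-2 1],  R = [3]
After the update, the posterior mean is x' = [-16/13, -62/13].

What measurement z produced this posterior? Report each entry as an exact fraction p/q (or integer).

x̄ = F·x = [-10, -8]
P̄ = F·P·Fᵀ + Q = [31 24; 24 34]
S = H·P̄·Hᵀ + R = [65]
K = P̄·Hᵀ·S⁻¹ = [-38/65; -14/65]
x' − x̄ = [114/13, 42/13] = K·y
y = (KᵀK)⁻¹·Kᵀ·(x' − x̄) = [-15]
z = y + H·x̄ = [-15] + [12] = [-3]

z = [-3]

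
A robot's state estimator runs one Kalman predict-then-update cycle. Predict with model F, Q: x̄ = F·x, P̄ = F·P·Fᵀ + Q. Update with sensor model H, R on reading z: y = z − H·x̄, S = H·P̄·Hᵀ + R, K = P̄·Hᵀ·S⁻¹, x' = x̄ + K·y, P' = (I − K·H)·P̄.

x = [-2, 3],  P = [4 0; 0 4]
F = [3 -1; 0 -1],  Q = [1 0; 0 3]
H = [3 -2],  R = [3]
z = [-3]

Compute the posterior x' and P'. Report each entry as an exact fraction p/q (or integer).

x̄ = F·x = [-9, -3]
P̄ = F·P·Fᵀ + Q = [41 4; 4 7]
y = z − H·x̄ = [18]
S = H·P̄·Hᵀ + R = [352]
K = P̄·Hᵀ·S⁻¹ = [115/352; -1/176]
x' = x̄ + K·y = [-549/176, -273/88]
P' = (I − K·H)·P̄ = [1207/352 819/176; 819/176 615/88]

x' = [-549/176, -273/88]
P' = [1207/352 819/176; 819/176 615/88]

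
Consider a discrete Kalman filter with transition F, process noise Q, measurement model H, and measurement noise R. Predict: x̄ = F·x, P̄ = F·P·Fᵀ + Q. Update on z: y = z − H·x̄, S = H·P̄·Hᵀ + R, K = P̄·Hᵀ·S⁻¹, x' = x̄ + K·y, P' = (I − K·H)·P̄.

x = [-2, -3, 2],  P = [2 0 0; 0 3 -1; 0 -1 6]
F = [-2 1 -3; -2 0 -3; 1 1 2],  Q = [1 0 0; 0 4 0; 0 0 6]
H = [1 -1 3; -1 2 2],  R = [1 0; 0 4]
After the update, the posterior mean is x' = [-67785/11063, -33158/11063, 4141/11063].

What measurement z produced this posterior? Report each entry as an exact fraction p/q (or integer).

x̄ = F·x = [-5, -2, -1]
P̄ = F·P·Fᵀ + Q = [72 65 -36; 65 66 -37; -36 -37 31]
S = H·P̄·Hᵀ + R = [294 65; 65 52]
K = P̄·Hᵀ·S⁻¹ = [-334/851 2449/11063; -413/851 5222/11063; 256/851 946/11063]
x' − x̄ = [-12470/11063, -11032/11063, 15204/11063] = K·y
y = (KᵀK)⁻¹·Kᵀ·(x' − x̄) = [4, 2]
z = y + H·x̄ = [4, 2] + [-6, -1] = [-2, 1]

z = [-2, 1]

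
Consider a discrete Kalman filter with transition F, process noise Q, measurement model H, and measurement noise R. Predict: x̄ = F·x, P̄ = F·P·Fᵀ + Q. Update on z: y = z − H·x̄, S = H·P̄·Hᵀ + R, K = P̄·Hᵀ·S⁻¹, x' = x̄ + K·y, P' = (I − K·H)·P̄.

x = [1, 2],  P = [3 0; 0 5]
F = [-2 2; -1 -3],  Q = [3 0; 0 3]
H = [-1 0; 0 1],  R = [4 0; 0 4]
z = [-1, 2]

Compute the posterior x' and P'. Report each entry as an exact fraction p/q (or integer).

x̄ = F·x = [2, -7]
P̄ = F·P·Fᵀ + Q = [35 -24; -24 51]
y = z − H·x̄ = [1, 9]
S = H·P̄·Hᵀ + R = [39 24; 24 55]
K = P̄·Hᵀ·S⁻¹ = [-1349/1569 -32/523; 32/523 471/523]
x' = x̄ + K·y = [925/1569, 610/523]
P' = (I − K·H)·P̄ = [5396/1569 -128/523; -128/523 1884/523]

x' = [925/1569, 610/523]
P' = [5396/1569 -128/523; -128/523 1884/523]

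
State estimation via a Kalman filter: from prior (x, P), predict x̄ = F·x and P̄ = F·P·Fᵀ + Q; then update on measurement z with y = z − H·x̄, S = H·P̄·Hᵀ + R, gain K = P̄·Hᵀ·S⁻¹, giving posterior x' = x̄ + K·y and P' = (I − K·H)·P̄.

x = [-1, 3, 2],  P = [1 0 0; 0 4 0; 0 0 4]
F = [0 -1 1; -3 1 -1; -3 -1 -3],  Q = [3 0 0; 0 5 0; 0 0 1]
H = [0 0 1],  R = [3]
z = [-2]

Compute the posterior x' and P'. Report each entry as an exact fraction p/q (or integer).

x' = [-85/53, 280/53, -118/53]
P' = [519/53 -288/53 -24/53; -288/53 877/53 51/53; -24/53 51/53 150/53]

x̄ = F·x = [-1, 4, -6]
P̄ = F·P·Fᵀ + Q = [11 -8 -8; -8 22 17; -8 17 50]
y = z − H·x̄ = [4]
S = H·P̄·Hᵀ + R = [53]
K = P̄·Hᵀ·S⁻¹ = [-8/53; 17/53; 50/53]
x' = x̄ + K·y = [-85/53, 280/53, -118/53]
P' = (I − K·H)·P̄ = [519/53 -288/53 -24/53; -288/53 877/53 51/53; -24/53 51/53 150/53]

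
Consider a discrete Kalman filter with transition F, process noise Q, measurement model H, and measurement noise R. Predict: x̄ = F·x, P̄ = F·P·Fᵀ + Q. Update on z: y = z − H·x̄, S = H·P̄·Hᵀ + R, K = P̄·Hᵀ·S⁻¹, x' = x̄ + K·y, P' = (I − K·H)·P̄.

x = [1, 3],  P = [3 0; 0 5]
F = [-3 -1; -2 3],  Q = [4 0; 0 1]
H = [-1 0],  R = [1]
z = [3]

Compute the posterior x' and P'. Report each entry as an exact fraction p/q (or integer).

x' = [-114/37, 268/37]
P' = [36/37 3/37; 3/37 2137/37]

x̄ = F·x = [-6, 7]
P̄ = F·P·Fᵀ + Q = [36 3; 3 58]
y = z − H·x̄ = [-3]
S = H·P̄·Hᵀ + R = [37]
K = P̄·Hᵀ·S⁻¹ = [-36/37; -3/37]
x' = x̄ + K·y = [-114/37, 268/37]
P' = (I − K·H)·P̄ = [36/37 3/37; 3/37 2137/37]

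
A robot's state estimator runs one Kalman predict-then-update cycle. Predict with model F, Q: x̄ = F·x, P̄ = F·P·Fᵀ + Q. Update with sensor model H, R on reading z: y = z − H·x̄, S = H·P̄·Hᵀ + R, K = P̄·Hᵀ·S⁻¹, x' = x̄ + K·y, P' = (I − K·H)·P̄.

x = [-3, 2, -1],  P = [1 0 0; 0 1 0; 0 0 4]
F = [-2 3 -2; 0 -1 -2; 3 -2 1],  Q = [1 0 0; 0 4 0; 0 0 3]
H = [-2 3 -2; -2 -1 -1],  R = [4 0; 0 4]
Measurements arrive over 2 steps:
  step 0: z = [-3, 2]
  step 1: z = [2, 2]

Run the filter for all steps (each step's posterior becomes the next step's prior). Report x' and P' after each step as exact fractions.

step 0: x' = [46283/6932, -6692/1733, -18827/1733], P' = [22805/3466 -3372/1733 -16140/1733; -3372/1733 2224/1733 5884/1733; -16140/1733 5884/1733 25080/1733]
step 1: x' = [-57619355/18854649, 6481894/6284883, 1251116/369699], P' = [65978890/18854649 -8030258/6284883 -1922614/369699; -8030258/6284883 2608504/2094961 325980/123233; -1922614/369699 325980/123233 66428/7249]

step 0: x̄ = F·x = [14, 0, -14]
step 0: P̄ = F·P·Fᵀ + Q = [30 13 -20; 13 21 -6; -20 -6 20]
step 0: y = z − H·x̄ = [-3, 16]
step 0: S = H·P̄·Hᵀ + R = [149 -69; -69 125]
step 0: K = P̄·Hᵀ·S⁻¹ = [-641/6932 -3293/6932; 412/1733 -341/1733; -57/1733 329/1733]
step 0: x' = x̄ + K·y = [46283/6932, -6692/1733, -18827/1733]
step 0: P' = (I − K·H)·P̄ = [22805/3466 -3372/1733 -16140/1733; -3372/1733 2224/1733 5884/1733; -16140/1733 5884/1733 25080/1733]
step 1: x̄ = F·x = [-11127/3466, 44346/1733, 117077/6932]
step 1: P̄ = F·P·Fᵀ + Q = [8415/1733 -1192/1733 -5447/1733; -1192/1733 133012/1733 78896/1733; -5447/1733 78896/1733 123771/3466]
step 1: y = z − H·x̄ = [-164321/3466, 263817/6932]
step 1: S = H·P̄·Hᵀ + R = [509218/1733 -348415/1733; -348415/1733 733451/3466]
step 1: K = P̄·Hᵀ·S⁻¹ = [-4061737/37709298 -144319/1109097; 1571773/6284883 -123382/369699; 848/369699 -7655/21747]
step 1: x' = x̄ + K·y = [-57619355/18854649, 6481894/6284883, 1251116/369699]
step 1: P' = (I − K·H)·P̄ = [65978890/18854649 -8030258/6284883 -1922614/369699; -8030258/6284883 2608504/2094961 325980/123233; -1922614/369699 325980/123233 66428/7249]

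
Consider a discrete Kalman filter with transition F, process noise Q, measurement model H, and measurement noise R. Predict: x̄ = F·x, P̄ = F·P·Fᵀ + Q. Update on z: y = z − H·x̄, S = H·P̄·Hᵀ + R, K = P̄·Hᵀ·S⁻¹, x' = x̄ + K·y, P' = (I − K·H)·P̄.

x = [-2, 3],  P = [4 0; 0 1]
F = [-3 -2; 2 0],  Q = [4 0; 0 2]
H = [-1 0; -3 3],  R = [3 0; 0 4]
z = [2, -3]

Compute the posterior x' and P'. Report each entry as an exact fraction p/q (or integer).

x' = [-4874/2551, -7435/2551]
P' = [3180/2551 2772/2551; 2772/2551 3456/2551]

x̄ = F·x = [0, -4]
P̄ = F·P·Fᵀ + Q = [44 -24; -24 18]
y = z − H·x̄ = [2, 9]
S = H·P̄·Hᵀ + R = [47 204; 204 994]
K = P̄·Hᵀ·S⁻¹ = [-1060/2551 -306/2551; -924/2551 513/2551]
x' = x̄ + K·y = [-4874/2551, -7435/2551]
P' = (I − K·H)·P̄ = [3180/2551 2772/2551; 2772/2551 3456/2551]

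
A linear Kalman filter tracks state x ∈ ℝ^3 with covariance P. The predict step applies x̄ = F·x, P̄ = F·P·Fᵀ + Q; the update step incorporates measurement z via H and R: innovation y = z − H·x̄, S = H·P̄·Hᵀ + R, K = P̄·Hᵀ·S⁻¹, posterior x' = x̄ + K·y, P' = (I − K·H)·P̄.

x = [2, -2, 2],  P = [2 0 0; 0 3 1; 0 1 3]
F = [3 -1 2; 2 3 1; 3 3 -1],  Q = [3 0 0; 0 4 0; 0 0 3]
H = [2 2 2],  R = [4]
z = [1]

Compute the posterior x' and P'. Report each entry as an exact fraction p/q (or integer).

x̄ = F·x = [12, 0, -2]
P̄ = F·P·Fᵀ + Q = [32 14 10; 14 48 36; 10 36 45]
y = z − H·x̄ = [-19]
S = H·P̄·Hᵀ + R = [984]
K = P̄·Hᵀ·S⁻¹ = [14/123; 49/246; 91/492]
x' = x̄ + K·y = [1210/123, -931/246, -2713/492]
P' = (I − K·H)·P̄ = [2368/123 -1022/123 -1318/123; -1022/123 1102/123 -31/123; -1318/123 -31/123 2789/246]

x' = [1210/123, -931/246, -2713/492]
P' = [2368/123 -1022/123 -1318/123; -1022/123 1102/123 -31/123; -1318/123 -31/123 2789/246]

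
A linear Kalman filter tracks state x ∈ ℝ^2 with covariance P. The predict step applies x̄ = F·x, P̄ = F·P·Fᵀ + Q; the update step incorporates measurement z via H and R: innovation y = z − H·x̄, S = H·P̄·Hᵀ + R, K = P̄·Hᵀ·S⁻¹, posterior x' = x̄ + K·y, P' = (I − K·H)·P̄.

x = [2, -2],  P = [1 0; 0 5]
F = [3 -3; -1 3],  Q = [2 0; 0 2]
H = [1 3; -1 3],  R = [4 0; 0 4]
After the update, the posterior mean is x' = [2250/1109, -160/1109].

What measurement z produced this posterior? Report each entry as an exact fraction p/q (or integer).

z = [1, -2]

x̄ = F·x = [12, -8]
P̄ = F·P·Fᵀ + Q = [56 -48; -48 48]
S = H·P̄·Hᵀ + R = [204 376; 376 780]
K = P̄·Hᵀ·S⁻¹ = [410/1109 -482/1109; 168/1109 192/1109]
x' − x̄ = [-11058/1109, 8712/1109] = K·y
y = (KᵀK)⁻¹·Kᵀ·(x' − x̄) = [13, 34]
z = y + H·x̄ = [13, 34] + [-12, -36] = [1, -2]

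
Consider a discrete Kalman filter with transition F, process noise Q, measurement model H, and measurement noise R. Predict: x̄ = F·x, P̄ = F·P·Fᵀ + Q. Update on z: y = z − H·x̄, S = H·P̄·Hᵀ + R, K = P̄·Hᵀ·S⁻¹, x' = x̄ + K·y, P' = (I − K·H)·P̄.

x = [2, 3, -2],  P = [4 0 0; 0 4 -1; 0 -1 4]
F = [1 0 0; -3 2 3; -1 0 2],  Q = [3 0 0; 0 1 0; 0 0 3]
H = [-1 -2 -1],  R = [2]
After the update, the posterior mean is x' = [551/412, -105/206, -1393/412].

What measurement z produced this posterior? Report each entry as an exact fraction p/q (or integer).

x̄ = F·x = [2, -6, -6]
P̄ = F·P·Fᵀ + Q = [7 -12 -4; -12 77 32; -4 32 23]
S = H·P̄·Hᵀ + R = [412]
K = P̄·Hᵀ·S⁻¹ = [21/412; -87/206; -83/412]
x' − x̄ = [-273/412, 1131/206, 1079/412] = K·y
y = (KᵀK)⁻¹·Kᵀ·(x' − x̄) = [-13]
z = y + H·x̄ = [-13] + [16] = [3]

z = [3]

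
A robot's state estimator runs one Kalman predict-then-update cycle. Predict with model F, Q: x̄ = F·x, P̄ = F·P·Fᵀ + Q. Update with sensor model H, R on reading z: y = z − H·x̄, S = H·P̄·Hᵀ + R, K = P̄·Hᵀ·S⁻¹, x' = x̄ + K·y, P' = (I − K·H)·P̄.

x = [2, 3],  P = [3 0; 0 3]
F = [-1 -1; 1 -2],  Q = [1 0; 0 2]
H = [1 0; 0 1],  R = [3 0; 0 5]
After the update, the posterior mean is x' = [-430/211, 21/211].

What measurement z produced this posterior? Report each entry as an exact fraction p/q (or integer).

x̄ = F·x = [-5, -4]
P̄ = F·P·Fᵀ + Q = [7 3; 3 17]
S = H·P̄·Hᵀ + R = [10 3; 3 22]
K = P̄·Hᵀ·S⁻¹ = [145/211 9/211; 15/211 161/211]
x' − x̄ = [625/211, 865/211] = K·y
y = (KᵀK)⁻¹·Kᵀ·(x' − x̄) = [4, 5]
z = y + H·x̄ = [4, 5] + [-5, -4] = [-1, 1]

z = [-1, 1]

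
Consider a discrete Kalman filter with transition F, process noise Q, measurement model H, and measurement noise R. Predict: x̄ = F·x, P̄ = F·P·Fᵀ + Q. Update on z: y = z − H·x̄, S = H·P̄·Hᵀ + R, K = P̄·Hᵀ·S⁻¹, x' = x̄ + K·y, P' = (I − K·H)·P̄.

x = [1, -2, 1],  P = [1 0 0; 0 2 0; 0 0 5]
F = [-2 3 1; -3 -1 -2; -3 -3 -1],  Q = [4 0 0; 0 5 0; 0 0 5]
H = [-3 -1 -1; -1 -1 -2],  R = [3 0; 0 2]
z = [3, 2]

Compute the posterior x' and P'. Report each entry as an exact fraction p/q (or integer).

x' = [-17895/41486, -102297/41486, 19899/41486]
P' = [43271/41486 -94363/41486 14533/41486; -94363/41486 430587/41486 -153333/41486; 14533/41486 -153333/41486 88017/41486]

x̄ = F·x = [-7, -3, 2]
P̄ = F·P·Fᵀ + Q = [31 -10 -17; -10 36 25; -17 25 37]
y = z − H·x̄ = [-19, -4]
S = H·P̄·Hᵀ + R = [243 119; 119 229]
K = P̄·Hᵀ·S⁻¹ = [-16661/41486 11013/41486; 1945/41486 -14779/41486; 7239/41486 -18617/41486]
x' = x̄ + K·y = [-17895/41486, -102297/41486, 19899/41486]
P' = (I − K·H)·P̄ = [43271/41486 -94363/41486 14533/41486; -94363/41486 430587/41486 -153333/41486; 14533/41486 -153333/41486 88017/41486]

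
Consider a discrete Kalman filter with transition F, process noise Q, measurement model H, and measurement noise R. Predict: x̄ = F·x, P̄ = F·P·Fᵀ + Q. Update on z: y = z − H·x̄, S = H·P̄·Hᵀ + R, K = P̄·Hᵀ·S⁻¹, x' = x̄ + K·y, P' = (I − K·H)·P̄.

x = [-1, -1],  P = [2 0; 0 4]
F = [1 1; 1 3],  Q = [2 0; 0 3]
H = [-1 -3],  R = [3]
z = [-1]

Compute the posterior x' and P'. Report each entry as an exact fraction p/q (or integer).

x̄ = F·x = [-2, -4]
P̄ = F·P·Fᵀ + Q = [8 14; 14 41]
y = z − H·x̄ = [-15]
S = H·P̄·Hᵀ + R = [464]
K = P̄·Hᵀ·S⁻¹ = [-25/232; -137/464]
x' = x̄ + K·y = [-89/232, 199/464]
P' = (I − K·H)·P̄ = [303/116 -177/232; -177/232 255/464]

x' = [-89/232, 199/464]
P' = [303/116 -177/232; -177/232 255/464]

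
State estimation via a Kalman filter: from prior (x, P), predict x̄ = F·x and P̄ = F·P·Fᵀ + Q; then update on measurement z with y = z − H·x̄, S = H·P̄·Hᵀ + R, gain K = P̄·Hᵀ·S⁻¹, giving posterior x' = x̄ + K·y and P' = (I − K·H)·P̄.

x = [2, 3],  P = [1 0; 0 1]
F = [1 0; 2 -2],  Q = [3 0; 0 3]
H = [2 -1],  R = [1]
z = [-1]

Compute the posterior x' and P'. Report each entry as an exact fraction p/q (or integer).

x̄ = F·x = [2, -2]
P̄ = F·P·Fᵀ + Q = [4 2; 2 11]
y = z − H·x̄ = [-7]
S = H·P̄·Hᵀ + R = [20]
K = P̄·Hᵀ·S⁻¹ = [3/10; -7/20]
x' = x̄ + K·y = [-1/10, 9/20]
P' = (I − K·H)·P̄ = [11/5 41/10; 41/10 171/20]

x' = [-1/10, 9/20]
P' = [11/5 41/10; 41/10 171/20]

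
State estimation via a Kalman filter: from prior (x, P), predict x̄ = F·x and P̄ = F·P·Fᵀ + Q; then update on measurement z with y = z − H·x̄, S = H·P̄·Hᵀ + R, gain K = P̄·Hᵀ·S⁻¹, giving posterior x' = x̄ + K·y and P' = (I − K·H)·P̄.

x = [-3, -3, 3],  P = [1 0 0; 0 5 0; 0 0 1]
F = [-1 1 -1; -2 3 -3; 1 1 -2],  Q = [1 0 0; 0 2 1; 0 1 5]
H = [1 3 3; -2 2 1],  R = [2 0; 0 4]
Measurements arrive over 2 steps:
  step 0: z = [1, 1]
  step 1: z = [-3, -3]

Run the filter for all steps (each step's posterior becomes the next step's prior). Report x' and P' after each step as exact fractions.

step 0: x' = [13615/6953, 31704/6953, -33919/6953], P' = [7868/6953 10700/6953 -12552/6953; 10700/6953 25580/6953 -28240/6953; -12552/6953 -28240/6953 32764/6953]
step 1: x' = [90460417/255865660, -129484453/255865660, -40081112/63966415], P' = [209512387/255865660 224582577/255865660 -67317497/63966415; 224582577/255865660 580677027/255865660 -157257987/63966415; -67317497/63966415 -157257987/63966415 184807648/63966415]

step 0: x̄ = F·x = [-3, -12, -12]
step 0: P̄ = F·P·Fᵀ + Q = [8 20 6; 20 60 20; 6 20 15]
step 0: y = z − H·x̄ = [76, 31]
step 0: S = H·P̄·Hᵀ + R = [1201 459; 459 187]
step 0: K = P̄·Hᵀ·S⁻¹ = [68/409 -1722/6953; 80/409 380/6953; 30/409 347/6953]
step 0: x' = x̄ + K·y = [13615/6953, 31704/6953, -33919/6953]
step 0: P' = (I − K·H)·P̄ = [7868/6953 10700/6953 -12552/6953; 10700/6953 25580/6953 -28240/6953; -12552/6953 -28240/6953 32764/6953]
step 1: x̄ = F·x = [52008/6953, 169639/6953, 113157/6953]
step 1: P̄ = F·P·Fᵀ + Q = [83141/6953 243948/6953 155408/6953; 243948/6953 799770/6953 516849/6953; 155408/6953 516849/6953 383837/6953]
step 1: y = z − H·x̄ = [-921255/6953, -369278/6953]
step 1: S = H·P̄·Hᵀ + R = [22448928/6953 8682658/6953; 8682658/6953 3437473/6953]
step 1: K = P̄·Hᵀ·S⁻¹ = [37725077/255865660 -29891201/127932830; 39758907/255865660 10394619/127932830; 7665743/63966415 1231667/63966415]
step 1: x' = x̄ + K·y = [90460417/255865660, -129484453/255865660, -40081112/63966415]
step 1: P' = (I − K·H)·P̄ = [209512387/255865660 224582577/255865660 -67317497/63966415; 224582577/255865660 580677027/255865660 -157257987/63966415; -67317497/63966415 -157257987/63966415 184807648/63966415]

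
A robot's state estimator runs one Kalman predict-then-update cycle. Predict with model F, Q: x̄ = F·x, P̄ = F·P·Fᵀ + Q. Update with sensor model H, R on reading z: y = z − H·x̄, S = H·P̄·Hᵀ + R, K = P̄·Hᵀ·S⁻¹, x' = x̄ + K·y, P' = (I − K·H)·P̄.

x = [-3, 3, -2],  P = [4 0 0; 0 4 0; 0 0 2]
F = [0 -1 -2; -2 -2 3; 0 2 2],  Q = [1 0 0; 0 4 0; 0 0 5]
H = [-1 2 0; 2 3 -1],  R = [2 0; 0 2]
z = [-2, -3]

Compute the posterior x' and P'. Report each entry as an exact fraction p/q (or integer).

x̄ = F·x = [1, -6, 2]
P̄ = F·P·Fᵀ + Q = [13 -4 -16; -4 54 -4; -16 -4 29]
y = z − H·x̄ = [11, 15]
S = H·P̄·Hᵀ + R = [247 286; 286 609]
K = P̄·Hᵀ·S⁻¹ = [-21369/68627 1032/5279; 23020/68627 538/5279; 25750/68627 -1563/5279]
x' = x̄ + K·y = [34808/68627, -53632/68627, 115719/68627]
P' = (I − K·H)·P̄ = [40922/68627 -908/68627 52288/68627; -908/68627 22566/68627 51894/68627; 52288/68627 51894/68627 300896/68627]

x' = [34808/68627, -53632/68627, 115719/68627]
P' = [40922/68627 -908/68627 52288/68627; -908/68627 22566/68627 51894/68627; 52288/68627 51894/68627 300896/68627]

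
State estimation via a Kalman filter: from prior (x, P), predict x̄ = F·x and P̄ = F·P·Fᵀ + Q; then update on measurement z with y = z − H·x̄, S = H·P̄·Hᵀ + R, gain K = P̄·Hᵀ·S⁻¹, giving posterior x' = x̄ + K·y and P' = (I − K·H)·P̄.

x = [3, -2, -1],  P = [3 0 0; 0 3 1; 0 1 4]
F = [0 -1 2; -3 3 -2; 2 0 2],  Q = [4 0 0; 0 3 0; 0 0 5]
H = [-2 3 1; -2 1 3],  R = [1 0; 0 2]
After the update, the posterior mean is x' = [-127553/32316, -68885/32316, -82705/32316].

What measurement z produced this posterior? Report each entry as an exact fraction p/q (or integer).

x̄ = F·x = [0, -13, 4]
P̄ = F·P·Fᵀ + Q = [19 -17 14; -17 61 -28; 14 -28 33]
S = H·P̄·Hᵀ + R = [639 102; 102 168]
K = P̄·Hᵀ·S⁻¹ = [-1879/16158 -73/10772; 5105/16158 -1361/10772; -981/5386 11845/32316]
x' − x̄ = [-127553/32316, 351223/32316, -211969/32316] = K·y
y = (KᵀK)⁻¹·Kᵀ·(x' − x̄) = [34, -1]
z = y + H·x̄ = [34, -1] + [-35, -1] = [-1, -2]

z = [-1, -2]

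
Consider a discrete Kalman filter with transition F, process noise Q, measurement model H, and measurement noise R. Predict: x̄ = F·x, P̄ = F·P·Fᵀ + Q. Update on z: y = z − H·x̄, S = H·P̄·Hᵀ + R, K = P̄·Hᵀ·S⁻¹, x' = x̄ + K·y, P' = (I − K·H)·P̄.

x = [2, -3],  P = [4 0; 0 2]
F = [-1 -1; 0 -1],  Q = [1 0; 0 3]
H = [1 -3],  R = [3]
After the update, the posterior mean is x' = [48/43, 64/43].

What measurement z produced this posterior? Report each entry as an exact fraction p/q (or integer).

x̄ = F·x = [1, 3]
P̄ = F·P·Fᵀ + Q = [7 2; 2 5]
S = H·P̄·Hᵀ + R = [43]
K = P̄·Hᵀ·S⁻¹ = [1/43; -13/43]
x' − x̄ = [5/43, -65/43] = K·y
y = (KᵀK)⁻¹·Kᵀ·(x' − x̄) = [5]
z = y + H·x̄ = [5] + [-8] = [-3]

z = [-3]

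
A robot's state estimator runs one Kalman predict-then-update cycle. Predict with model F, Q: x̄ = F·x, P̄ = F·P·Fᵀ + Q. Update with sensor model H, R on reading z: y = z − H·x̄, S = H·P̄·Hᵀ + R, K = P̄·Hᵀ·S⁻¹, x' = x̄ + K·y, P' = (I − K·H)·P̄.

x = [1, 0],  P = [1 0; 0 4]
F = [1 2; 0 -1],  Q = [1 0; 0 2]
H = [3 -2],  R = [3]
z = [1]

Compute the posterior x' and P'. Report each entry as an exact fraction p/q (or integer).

x̄ = F·x = [1, 0]
P̄ = F·P·Fᵀ + Q = [18 -8; -8 6]
y = z − H·x̄ = [-2]
S = H·P̄·Hᵀ + R = [285]
K = P̄·Hᵀ·S⁻¹ = [14/57; -12/95]
x' = x̄ + K·y = [29/57, 24/95]
P' = (I − K·H)·P̄ = [46/57 16/19; 16/19 138/95]

x' = [29/57, 24/95]
P' = [46/57 16/19; 16/19 138/95]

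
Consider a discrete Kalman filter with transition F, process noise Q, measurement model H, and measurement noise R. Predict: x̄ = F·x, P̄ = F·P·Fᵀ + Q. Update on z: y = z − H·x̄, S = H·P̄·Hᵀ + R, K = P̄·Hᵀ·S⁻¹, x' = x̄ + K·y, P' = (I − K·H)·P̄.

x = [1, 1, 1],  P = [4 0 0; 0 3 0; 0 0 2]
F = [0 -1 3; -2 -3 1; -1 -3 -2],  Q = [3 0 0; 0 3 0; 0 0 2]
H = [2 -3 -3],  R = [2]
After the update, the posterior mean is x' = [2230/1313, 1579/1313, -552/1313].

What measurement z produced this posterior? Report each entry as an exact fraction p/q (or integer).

x̄ = F·x = [2, -4, -6]
P̄ = F·P·Fᵀ + Q = [24 15 -3; 15 48 31; -3 31 41]
S = H·P̄·Hᵀ + R = [1313]
K = P̄·Hᵀ·S⁻¹ = [12/1313; -207/1313; -222/1313]
x' − x̄ = [-396/1313, 6831/1313, 7326/1313] = K·y
y = (KᵀK)⁻¹·Kᵀ·(x' − x̄) = [-33]
z = y + H·x̄ = [-33] + [34] = [1]

z = [1]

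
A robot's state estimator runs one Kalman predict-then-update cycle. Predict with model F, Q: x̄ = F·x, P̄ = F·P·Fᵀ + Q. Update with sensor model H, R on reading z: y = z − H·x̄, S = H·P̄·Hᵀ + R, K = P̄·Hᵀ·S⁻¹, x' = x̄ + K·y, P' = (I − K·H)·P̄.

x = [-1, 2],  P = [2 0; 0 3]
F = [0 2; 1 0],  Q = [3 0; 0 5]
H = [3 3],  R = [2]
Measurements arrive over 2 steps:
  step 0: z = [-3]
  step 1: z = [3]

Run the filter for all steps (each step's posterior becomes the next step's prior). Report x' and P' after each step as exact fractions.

step 0: x' = [13/10, -113/50], P' = [39/8 -189/40; -189/40 959/200]
step 1: x' = [-12140/24079, 34531/24079], P' = [242377/24079 -237285/24079; -237285/24079 237455/24079]

step 0: x̄ = F·x = [4, -1]
step 0: P̄ = F·P·Fᵀ + Q = [15 0; 0 7]
step 0: y = z − H·x̄ = [-12]
step 0: S = H·P̄·Hᵀ + R = [200]
step 0: K = P̄·Hᵀ·S⁻¹ = [9/40; 21/200]
step 0: x' = x̄ + K·y = [13/10, -113/50]
step 0: P' = (I − K·H)·P̄ = [39/8 -189/40; -189/40 959/200]
step 1: x̄ = F·x = [-113/25, 13/10]
step 1: P̄ = F·P·Fᵀ + Q = [1109/50 -189/20; -189/20 79/8]
step 1: y = z − H·x̄ = [633/50]
step 1: S = H·P̄·Hᵀ + R = [24079/200]
step 1: K = P̄·Hᵀ·S⁻¹ = [7638/24079; 255/24079]
step 1: x' = x̄ + K·y = [-12140/24079, 34531/24079]
step 1: P' = (I − K·H)·P̄ = [242377/24079 -237285/24079; -237285/24079 237455/24079]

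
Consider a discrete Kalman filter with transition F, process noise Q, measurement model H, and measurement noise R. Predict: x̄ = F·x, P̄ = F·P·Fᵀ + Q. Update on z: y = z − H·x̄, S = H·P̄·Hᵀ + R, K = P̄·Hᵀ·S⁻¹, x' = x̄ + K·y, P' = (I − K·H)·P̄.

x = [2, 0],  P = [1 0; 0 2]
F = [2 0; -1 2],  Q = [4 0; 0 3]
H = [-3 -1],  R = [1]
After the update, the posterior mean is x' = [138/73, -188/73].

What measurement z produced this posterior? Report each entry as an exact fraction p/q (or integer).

z = [-3]

x̄ = F·x = [4, -2]
P̄ = F·P·Fᵀ + Q = [8 -2; -2 12]
S = H·P̄·Hᵀ + R = [73]
K = P̄·Hᵀ·S⁻¹ = [-22/73; -6/73]
x' − x̄ = [-154/73, -42/73] = K·y
y = (KᵀK)⁻¹·Kᵀ·(x' − x̄) = [7]
z = y + H·x̄ = [7] + [-10] = [-3]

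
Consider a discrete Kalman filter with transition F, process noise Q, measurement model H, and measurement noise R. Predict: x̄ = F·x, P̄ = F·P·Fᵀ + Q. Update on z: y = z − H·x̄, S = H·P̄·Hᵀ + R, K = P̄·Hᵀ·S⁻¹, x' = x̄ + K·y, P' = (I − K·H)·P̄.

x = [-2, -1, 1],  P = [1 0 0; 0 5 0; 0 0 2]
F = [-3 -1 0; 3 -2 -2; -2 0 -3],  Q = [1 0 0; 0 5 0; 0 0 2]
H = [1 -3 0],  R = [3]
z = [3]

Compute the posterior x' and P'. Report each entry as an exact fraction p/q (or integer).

x̄ = F·x = [7, -6, 1]
P̄ = F·P·Fᵀ + Q = [15 1 6; 1 42 6; 6 6 24]
y = z − H·x̄ = [-22]
S = H·P̄·Hᵀ + R = [390]
K = P̄·Hᵀ·S⁻¹ = [2/65; -25/78; -2/65]
x' = x̄ + K·y = [411/65, 41/39, 109/65]
P' = (I − K·H)·P̄ = [951/65 63/13 414/65; 63/13 151/78 28/13; 414/65 28/13 1536/65]

x' = [411/65, 41/39, 109/65]
P' = [951/65 63/13 414/65; 63/13 151/78 28/13; 414/65 28/13 1536/65]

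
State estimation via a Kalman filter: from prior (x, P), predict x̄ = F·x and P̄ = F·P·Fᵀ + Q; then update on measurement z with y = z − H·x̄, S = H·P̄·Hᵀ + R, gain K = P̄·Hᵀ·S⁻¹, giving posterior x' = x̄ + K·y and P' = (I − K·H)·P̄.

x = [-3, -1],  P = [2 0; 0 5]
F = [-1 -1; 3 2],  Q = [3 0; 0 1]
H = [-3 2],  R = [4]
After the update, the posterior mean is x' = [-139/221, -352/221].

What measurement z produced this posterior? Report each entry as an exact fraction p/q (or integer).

z = [-1]

x̄ = F·x = [4, -11]
P̄ = F·P·Fᵀ + Q = [10 -16; -16 39]
S = H·P̄·Hᵀ + R = [442]
K = P̄·Hᵀ·S⁻¹ = [-31/221; 63/221]
x' − x̄ = [-1023/221, 2079/221] = K·y
y = (KᵀK)⁻¹·Kᵀ·(x' − x̄) = [33]
z = y + H·x̄ = [33] + [-34] = [-1]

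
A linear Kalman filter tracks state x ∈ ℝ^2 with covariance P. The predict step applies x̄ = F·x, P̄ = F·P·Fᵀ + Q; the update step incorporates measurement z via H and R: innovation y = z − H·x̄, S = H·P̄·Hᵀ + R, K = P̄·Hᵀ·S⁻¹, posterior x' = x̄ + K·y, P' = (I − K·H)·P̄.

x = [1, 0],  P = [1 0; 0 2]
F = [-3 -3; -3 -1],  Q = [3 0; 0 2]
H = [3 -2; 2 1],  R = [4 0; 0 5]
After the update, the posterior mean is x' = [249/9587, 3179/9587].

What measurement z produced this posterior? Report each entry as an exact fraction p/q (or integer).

x̄ = F·x = [-3, -3]
P̄ = F·P·Fᵀ + Q = [30 15; 15 13]
S = H·P̄·Hᵀ + R = [146 139; 139 198]
K = P̄·Hᵀ·S⁻¹ = [1455/9587 2610/9587; -2215/9587 3637/9587]
x' − x̄ = [29010/9587, 31940/9587] = K·y
y = (KᵀK)⁻¹·Kᵀ·(x' − x̄) = [2, 10]
z = y + H·x̄ = [2, 10] + [-3, -9] = [-1, 1]

z = [-1, 1]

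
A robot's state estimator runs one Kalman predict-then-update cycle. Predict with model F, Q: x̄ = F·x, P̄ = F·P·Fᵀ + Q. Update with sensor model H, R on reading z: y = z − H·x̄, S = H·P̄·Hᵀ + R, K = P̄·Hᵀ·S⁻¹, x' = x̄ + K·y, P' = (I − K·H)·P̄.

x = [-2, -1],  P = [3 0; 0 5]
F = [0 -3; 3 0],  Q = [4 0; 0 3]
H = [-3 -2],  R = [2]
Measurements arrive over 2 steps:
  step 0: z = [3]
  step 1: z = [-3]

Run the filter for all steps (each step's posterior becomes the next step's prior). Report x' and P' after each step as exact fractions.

step 0: x̄ = F·x = [3, -6]
step 0: P̄ = F·P·Fᵀ + Q = [49 0; 0 30]
step 0: y = z − H·x̄ = [0]
step 0: S = H·P̄·Hᵀ + R = [563]
step 0: K = P̄·Hᵀ·S⁻¹ = [-147/563; -60/563]
step 0: x' = x̄ + K·y = [3, -6]
step 0: P' = (I − K·H)·P̄ = [5978/563 -8820/563; -8820/563 13290/563]
step 1: x̄ = F·x = [18, 9]
step 1: P̄ = F·P·Fᵀ + Q = [121862/563 79380/563; 79380/563 55491/563]
step 1: y = z − H·x̄ = [69]
step 1: S = H·P̄·Hᵀ + R = [2272408/563]
step 1: K = P̄·Hᵀ·S⁻¹ = [-262173/1136204; -174561/1136204]
step 1: x' = x̄ + K·y = [2361735/1136204, -1818873/1136204]
step 1: P' = (I − K·H)·P̄ = [879865/568102 -1188711/568102; -1188711/568102 1870347/568102]

step 0: x' = [3, -6], P' = [5978/563 -8820/563; -8820/563 13290/563]
step 1: x' = [2361735/1136204, -1818873/1136204], P' = [879865/568102 -1188711/568102; -1188711/568102 1870347/568102]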